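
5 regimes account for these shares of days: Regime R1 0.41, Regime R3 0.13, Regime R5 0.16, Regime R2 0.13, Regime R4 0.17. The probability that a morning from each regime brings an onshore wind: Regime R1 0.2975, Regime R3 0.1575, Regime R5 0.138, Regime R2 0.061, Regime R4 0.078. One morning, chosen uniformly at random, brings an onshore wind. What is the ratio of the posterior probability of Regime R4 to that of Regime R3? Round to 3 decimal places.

Compute prior × likelihood for every hypothesis:
  Regime R1: 0.41 × 0.2975 = 0.121975
  Regime R3: 0.13 × 0.1575 = 0.020475
  Regime R5: 0.16 × 0.138 = 0.02208
  Regime R2: 0.13 × 0.061 = 0.00793
  Regime R4: 0.17 × 0.078 = 0.01326
Total = 0.18572.
The ratio is 0.01326 / 0.020475 (the normalizer cancels) = 0.648.

0.648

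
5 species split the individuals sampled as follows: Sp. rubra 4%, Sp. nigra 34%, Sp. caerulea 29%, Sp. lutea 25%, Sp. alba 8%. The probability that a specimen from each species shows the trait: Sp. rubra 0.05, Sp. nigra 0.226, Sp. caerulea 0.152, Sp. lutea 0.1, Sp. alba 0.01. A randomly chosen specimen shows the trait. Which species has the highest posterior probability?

Sp. nigra

Prior × likelihood for each hypothesis:
  Sp. rubra: 0.04 × 0.05 = 0.002
  Sp. nigra: 0.34 × 0.226 = 0.07684
  Sp. caerulea: 0.29 × 0.152 = 0.04408
  Sp. lutea: 0.25 × 0.1 = 0.025
  Sp. alba: 0.08 × 0.01 = 0.0008
Sum = 0.14872.
Largest term belongs to Sp. nigra, so Sp. nigra is most probable.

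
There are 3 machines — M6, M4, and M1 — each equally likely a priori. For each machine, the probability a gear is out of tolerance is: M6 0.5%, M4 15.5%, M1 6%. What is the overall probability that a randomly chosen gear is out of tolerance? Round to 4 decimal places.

With a uniform prior (1/3 each), posterior ∝ likelihood:
  M6: 0.005
  M4: 0.155
  M1: 0.06
P(oversize) = (1/3) × (0.005 + 0.155 + 0.06) = 0.22/3 ≈ 0.0733.

0.0733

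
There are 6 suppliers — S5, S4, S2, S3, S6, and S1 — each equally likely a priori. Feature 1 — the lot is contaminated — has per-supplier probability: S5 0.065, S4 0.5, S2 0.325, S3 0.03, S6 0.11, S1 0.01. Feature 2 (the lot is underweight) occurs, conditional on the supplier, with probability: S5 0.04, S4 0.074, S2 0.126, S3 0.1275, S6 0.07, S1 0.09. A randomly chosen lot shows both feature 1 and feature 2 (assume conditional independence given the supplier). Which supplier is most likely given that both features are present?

Since the prior is uniform, the posterior is proportional to the likelihood:
  S5: 0.065 × 0.04 = 0.0026
  S4: 0.5 × 0.074 = 0.037
  S2: 0.325 × 0.126 = 0.04095
  S3: 0.03 × 0.1275 = 0.003825
  S6: 0.11 × 0.07 = 0.0077
  S1: 0.01 × 0.09 = 0.0009
Sum = 0.092975.
Largest term belongs to S2, so S2 is most probable.

S2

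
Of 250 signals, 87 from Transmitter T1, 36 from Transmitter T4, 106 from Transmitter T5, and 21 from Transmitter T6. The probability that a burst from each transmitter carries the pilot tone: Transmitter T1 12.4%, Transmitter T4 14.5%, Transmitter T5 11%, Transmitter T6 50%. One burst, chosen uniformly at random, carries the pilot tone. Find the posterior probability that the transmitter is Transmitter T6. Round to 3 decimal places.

By Bayes' rule, posterior ∝ prior × likelihood:
  Transmitter T1: 0.348 × 0.124 = 0.043152
  Transmitter T4: 0.144 × 0.145 = 0.02088
  Transmitter T5: 0.424 × 0.11 = 0.04664
  Transmitter T6: 0.084 × 0.5 = 0.042
Sum = 0.152672.
P(Transmitter T6 | evidence) = 0.042 / 0.152672 ≈ 0.275.

0.275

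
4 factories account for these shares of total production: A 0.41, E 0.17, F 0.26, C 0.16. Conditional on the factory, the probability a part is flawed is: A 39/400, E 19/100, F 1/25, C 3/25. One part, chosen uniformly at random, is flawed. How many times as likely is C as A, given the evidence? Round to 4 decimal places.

Compute prior × likelihood for every hypothesis:
  A: 0.41 × 0.0975 = 0.039975
  E: 0.17 × 0.19 = 0.0323
  F: 0.26 × 0.04 = 0.0104
  C: 0.16 × 0.12 = 0.0192
Normalizing constant = 0.101875.
The ratio is 0.0192 / 0.039975 (the normalizer cancels) = 0.4803.

0.4803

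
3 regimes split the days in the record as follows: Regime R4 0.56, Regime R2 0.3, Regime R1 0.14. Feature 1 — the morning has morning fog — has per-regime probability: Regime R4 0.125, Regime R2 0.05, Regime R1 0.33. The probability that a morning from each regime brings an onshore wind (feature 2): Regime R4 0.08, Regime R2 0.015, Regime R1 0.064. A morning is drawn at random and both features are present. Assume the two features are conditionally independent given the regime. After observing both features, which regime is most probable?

Unnormalized posteriors (prior × likelihood):
  Regime R4: 0.56 × 0.125 × 0.08 = 0.0056
  Regime R2: 0.3 × 0.05 × 0.015 = 0.000225
  Regime R1: 0.14 × 0.33 × 0.064 = 0.0029568
Normalizing constant = 0.0087818.
Largest term belongs to Regime R4, so Regime R4 is most probable.

Regime R4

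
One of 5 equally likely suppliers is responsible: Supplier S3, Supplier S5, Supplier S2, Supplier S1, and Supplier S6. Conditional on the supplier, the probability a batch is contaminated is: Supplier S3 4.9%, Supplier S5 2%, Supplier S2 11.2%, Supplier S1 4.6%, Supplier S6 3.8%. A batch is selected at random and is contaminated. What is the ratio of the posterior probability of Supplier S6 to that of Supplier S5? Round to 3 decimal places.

With a uniform prior (1/5 each), posterior ∝ likelihood:
  Supplier S3: 0.049
  Supplier S5: 0.02
  Supplier S2: 0.112
  Supplier S1: 0.046
  Supplier S6: 0.038
Total = 0.265.
The ratio is 0.038 / 0.02 (the normalizer cancels) = 1.900.

1.900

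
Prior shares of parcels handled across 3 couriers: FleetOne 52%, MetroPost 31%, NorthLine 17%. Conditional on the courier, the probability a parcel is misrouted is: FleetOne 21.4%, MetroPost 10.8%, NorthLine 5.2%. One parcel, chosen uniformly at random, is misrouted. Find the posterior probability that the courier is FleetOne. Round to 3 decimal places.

0.724

By Bayes' rule, posterior ∝ prior × likelihood:
  FleetOne: 0.52 × 0.214 = 0.11128
  MetroPost: 0.31 × 0.108 = 0.03348
  NorthLine: 0.17 × 0.052 = 0.00884
Sum = 0.1536.
P(FleetOne | evidence) = 0.11128 / 0.1536 ≈ 0.724.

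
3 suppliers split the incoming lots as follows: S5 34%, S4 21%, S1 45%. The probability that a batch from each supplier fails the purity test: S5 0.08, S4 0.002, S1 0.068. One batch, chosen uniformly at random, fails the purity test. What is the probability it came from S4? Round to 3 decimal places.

By Bayes' rule, posterior ∝ prior × likelihood:
  S5: 0.34 × 0.08 = 0.0272
  S4: 0.21 × 0.002 = 0.00042
  S1: 0.45 × 0.068 = 0.0306
Sum = 0.05822.
P(S4 | evidence) = 0.00042 / 0.05822 ≈ 0.007.

0.007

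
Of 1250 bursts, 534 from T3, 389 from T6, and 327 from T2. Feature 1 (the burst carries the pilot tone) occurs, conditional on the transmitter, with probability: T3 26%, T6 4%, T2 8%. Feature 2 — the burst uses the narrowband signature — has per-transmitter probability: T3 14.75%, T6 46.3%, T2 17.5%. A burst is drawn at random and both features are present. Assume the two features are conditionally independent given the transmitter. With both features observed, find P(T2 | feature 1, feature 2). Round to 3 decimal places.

0.142

By Bayes' rule, posterior ∝ prior × likelihood:
  T3: 0.4272 × 0.26 × 0.1475 = 0.01638312
  T6: 0.3112 × 0.04 × 0.463 = 0.005763424
  T2: 0.2616 × 0.08 × 0.175 = 0.0036624
Total = 0.025808944.
P(T2 | evidence) = 0.0036624 / 0.025808944 ≈ 0.142.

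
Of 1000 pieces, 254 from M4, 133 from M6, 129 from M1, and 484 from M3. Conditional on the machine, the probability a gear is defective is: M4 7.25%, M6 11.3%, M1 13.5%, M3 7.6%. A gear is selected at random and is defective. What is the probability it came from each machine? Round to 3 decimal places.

M4 0.210, M6 0.171, M1 0.199, M3 0.420

By Bayes' rule, posterior ∝ prior × likelihood:
  M4: 0.254 × 0.0725 = 0.018415
  M6: 0.133 × 0.113 = 0.015029
  M1: 0.129 × 0.135 = 0.017415
  M3: 0.484 × 0.076 = 0.036784
Sum = 0.087643.
P(M4 | defective) = 0.018415/0.087643 ≈ 0.210
P(M6 | defective) = 0.015029/0.087643 ≈ 0.171
P(M1 | defective) = 0.017415/0.087643 ≈ 0.199
P(M3 | defective) = 0.036784/0.087643 ≈ 0.420
(Check: 0.210+0.171+0.199+0.420 = 1.000.)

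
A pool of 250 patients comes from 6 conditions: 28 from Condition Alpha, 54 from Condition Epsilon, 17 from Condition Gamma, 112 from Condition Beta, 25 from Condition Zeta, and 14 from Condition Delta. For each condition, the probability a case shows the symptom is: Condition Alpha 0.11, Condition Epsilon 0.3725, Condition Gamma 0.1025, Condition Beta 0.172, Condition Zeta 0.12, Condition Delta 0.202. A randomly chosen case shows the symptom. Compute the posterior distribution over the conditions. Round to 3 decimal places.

Condition Alpha 0.062, Condition Epsilon 0.402, Condition Gamma 0.035, Condition Beta 0.385, Condition Zeta 0.060, Condition Delta 0.057

By Bayes' rule, posterior ∝ prior × likelihood:
  Condition Alpha: 0.112 × 0.11 = 0.01232
  Condition Epsilon: 0.216 × 0.3725 = 0.08046
  Condition Gamma: 0.068 × 0.1025 = 0.00697
  Condition Beta: 0.448 × 0.172 = 0.077056
  Condition Zeta: 0.1 × 0.12 = 0.012
  Condition Delta: 0.056 × 0.202 = 0.011312
Total = 0.200118.
P(Condition Alpha | symptomatic) = 0.01232/0.200118 ≈ 0.062
P(Condition Epsilon | symptomatic) = 0.08046/0.200118 ≈ 0.402
P(Condition Gamma | symptomatic) = 0.00697/0.200118 ≈ 0.035
P(Condition Beta | symptomatic) = 0.077056/0.200118 ≈ 0.385
P(Condition Zeta | symptomatic) = 0.012/0.200118 ≈ 0.060
P(Condition Delta | symptomatic) = 0.011312/0.200118 ≈ 0.057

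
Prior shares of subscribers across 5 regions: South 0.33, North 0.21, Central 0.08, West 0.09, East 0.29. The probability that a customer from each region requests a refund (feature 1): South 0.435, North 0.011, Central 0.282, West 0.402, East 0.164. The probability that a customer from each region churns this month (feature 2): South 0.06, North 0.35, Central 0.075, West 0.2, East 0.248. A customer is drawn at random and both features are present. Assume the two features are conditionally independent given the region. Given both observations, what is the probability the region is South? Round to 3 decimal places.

By Bayes' rule, posterior ∝ prior × likelihood:
  South: 0.33 × 0.435 × 0.06 = 0.008613
  North: 0.21 × 0.011 × 0.35 = 0.0008085
  Central: 0.08 × 0.282 × 0.075 = 0.001692
  West: 0.09 × 0.402 × 0.2 = 0.007236
  East: 0.29 × 0.164 × 0.248 = 0.01179488
Normalizing constant = 0.03014438.
P(South | evidence) = 0.008613 / 0.03014438 ≈ 0.286.

0.286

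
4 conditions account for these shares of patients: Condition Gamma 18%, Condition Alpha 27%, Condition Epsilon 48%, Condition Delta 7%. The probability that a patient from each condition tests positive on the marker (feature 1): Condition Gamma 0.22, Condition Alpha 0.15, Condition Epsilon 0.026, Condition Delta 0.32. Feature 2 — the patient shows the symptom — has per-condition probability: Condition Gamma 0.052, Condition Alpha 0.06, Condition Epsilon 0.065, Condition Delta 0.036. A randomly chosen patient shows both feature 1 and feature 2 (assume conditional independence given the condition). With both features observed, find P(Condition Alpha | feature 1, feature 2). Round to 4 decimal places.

0.3979

By Bayes' rule, posterior ∝ prior × likelihood:
  Condition Gamma: 0.18 × 0.22 × 0.052 = 0.0020592
  Condition Alpha: 0.27 × 0.15 × 0.06 = 0.00243
  Condition Epsilon: 0.48 × 0.026 × 0.065 = 0.0008112
  Condition Delta: 0.07 × 0.32 × 0.036 = 0.0008064
Sum = 0.0061068.
P(Condition Alpha | evidence) = 0.00243 / 0.0061068 ≈ 0.3979.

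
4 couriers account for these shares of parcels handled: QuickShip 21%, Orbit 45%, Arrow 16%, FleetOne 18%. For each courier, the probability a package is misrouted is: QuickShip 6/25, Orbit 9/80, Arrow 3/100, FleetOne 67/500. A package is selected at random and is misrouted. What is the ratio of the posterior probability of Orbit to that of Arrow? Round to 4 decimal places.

Compute prior × likelihood for every hypothesis:
  QuickShip: 0.21 × 0.24 = 0.0504
  Orbit: 0.45 × 0.1125 = 0.050625
  Arrow: 0.16 × 0.03 = 0.0048
  FleetOne: 0.18 × 0.134 = 0.02412
Normalizing constant = 0.129945.
The ratio is 0.050625 / 0.0048 (the normalizer cancels) = 10.5469.

10.5469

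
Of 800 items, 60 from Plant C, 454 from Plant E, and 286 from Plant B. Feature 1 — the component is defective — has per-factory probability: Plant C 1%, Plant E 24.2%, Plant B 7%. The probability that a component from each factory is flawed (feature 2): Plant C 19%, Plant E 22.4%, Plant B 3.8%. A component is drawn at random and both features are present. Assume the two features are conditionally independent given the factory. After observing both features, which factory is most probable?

By Bayes' rule, posterior ∝ prior × likelihood:
  Plant C: 0.075 × 0.01 × 0.19 = 0.0001425
  Plant E: 0.5675 × 0.242 × 0.224 = 0.03076304
  Plant B: 0.3575 × 0.07 × 0.038 = 0.00095095
Normalizing constant = 0.03185649.
Largest term belongs to Plant E, so Plant E is most probable.

Plant E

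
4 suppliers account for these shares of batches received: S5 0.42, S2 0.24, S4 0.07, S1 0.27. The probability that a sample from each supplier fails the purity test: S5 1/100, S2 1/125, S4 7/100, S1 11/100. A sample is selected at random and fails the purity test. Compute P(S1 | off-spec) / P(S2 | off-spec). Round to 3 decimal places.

Compute prior × likelihood for every hypothesis:
  S5: 0.42 × 0.01 = 0.0042
  S2: 0.24 × 0.008 = 0.00192
  S4: 0.07 × 0.07 = 0.0049
  S1: 0.27 × 0.11 = 0.0297
Normalizing constant = 0.04072.
The ratio is 0.0297 / 0.00192 (the normalizer cancels) = 15.469.

15.469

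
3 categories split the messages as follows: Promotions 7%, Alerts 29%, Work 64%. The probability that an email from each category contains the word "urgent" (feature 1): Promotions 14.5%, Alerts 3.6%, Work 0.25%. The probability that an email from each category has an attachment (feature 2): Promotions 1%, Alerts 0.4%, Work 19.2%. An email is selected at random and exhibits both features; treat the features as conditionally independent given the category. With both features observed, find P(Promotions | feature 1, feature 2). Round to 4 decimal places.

Compute prior × likelihood for every hypothesis:
  Promotions: 0.07 × 0.145 × 0.01 = 0.0001015
  Alerts: 0.29 × 0.036 × 0.004 = 0.00004176
  Work: 0.64 × 0.0025 × 0.192 = 0.0003072
Sum = 0.00045046.
P(Promotions | evidence) = 0.0001015 / 0.00045046 ≈ 0.2253.

0.2253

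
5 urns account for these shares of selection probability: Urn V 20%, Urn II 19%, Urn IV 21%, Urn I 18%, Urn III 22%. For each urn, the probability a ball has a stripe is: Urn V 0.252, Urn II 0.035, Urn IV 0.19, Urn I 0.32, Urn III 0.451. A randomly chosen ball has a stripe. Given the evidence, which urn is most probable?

Unnormalized posteriors (prior × likelihood):
  Urn V: 0.2 × 0.252 = 0.0504
  Urn II: 0.19 × 0.035 = 0.00665
  Urn IV: 0.21 × 0.19 = 0.0399
  Urn I: 0.18 × 0.32 = 0.0576
  Urn III: 0.22 × 0.451 = 0.09922
Total = 0.25377.
Largest term belongs to Urn III, so Urn III is most probable.

Urn III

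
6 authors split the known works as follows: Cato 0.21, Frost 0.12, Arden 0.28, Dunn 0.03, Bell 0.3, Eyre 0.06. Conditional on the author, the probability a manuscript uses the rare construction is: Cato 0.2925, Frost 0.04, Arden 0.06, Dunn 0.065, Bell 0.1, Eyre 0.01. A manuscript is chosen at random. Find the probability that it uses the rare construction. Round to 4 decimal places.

Compute prior × likelihood for every hypothesis:
  Cato: 0.21 × 0.2925 = 0.061425
  Frost: 0.12 × 0.04 = 0.0048
  Arden: 0.28 × 0.06 = 0.0168
  Dunn: 0.03 × 0.065 = 0.00195
  Bell: 0.3 × 0.1 = 0.03
  Eyre: 0.06 × 0.01 = 0.0006
P(rare-form) = 0.061425 + 0.0048 + 0.0168 + 0.00195 + 0.03 + 0.0006 = 0.115575 → 0.1156.

0.1156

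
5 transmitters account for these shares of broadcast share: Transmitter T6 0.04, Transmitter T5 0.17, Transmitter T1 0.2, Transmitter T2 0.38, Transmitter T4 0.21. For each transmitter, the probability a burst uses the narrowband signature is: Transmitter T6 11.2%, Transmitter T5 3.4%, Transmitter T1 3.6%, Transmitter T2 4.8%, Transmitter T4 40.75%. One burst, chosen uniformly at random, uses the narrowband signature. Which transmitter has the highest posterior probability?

Transmitter T4

Prior × likelihood for each hypothesis:
  Transmitter T6: 0.04 × 0.112 = 0.00448
  Transmitter T5: 0.17 × 0.034 = 0.00578
  Transmitter T1: 0.2 × 0.036 = 0.0072
  Transmitter T2: 0.38 × 0.048 = 0.01824
  Transmitter T4: 0.21 × 0.4075 = 0.085575
Total = 0.121275.
Largest term belongs to Transmitter T4, so Transmitter T4 is most probable.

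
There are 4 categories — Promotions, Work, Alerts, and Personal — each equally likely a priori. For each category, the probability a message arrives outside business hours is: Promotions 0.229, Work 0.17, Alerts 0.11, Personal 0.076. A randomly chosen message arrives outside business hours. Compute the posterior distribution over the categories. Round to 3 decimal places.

Promotions 0.391, Work 0.291, Alerts 0.188, Personal 0.130

Since the prior is uniform, the posterior is proportional to the likelihood:
  Promotions: 0.229
  Work: 0.17
  Alerts: 0.11
  Personal: 0.076
Sum = 0.585.
P(Promotions | off-hours) = 0.229/0.585 ≈ 0.391
P(Work | off-hours) = 0.17/0.585 ≈ 0.291
P(Alerts | off-hours) = 0.11/0.585 ≈ 0.188
P(Personal | off-hours) = 0.076/0.585 ≈ 0.130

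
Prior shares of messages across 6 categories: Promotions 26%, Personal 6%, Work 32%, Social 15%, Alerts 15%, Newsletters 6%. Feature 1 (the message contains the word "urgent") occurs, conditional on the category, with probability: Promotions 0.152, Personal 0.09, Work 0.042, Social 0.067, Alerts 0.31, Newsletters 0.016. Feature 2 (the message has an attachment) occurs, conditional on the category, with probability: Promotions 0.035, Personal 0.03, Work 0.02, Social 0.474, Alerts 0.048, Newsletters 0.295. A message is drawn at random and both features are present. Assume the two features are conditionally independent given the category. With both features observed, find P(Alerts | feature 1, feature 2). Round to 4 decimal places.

0.2455

Unnormalized posteriors (prior × likelihood):
  Promotions: 0.26 × 0.152 × 0.035 = 0.0013832
  Personal: 0.06 × 0.09 × 0.03 = 0.000162
  Work: 0.32 × 0.042 × 0.02 = 0.0002688
  Social: 0.15 × 0.067 × 0.474 = 0.0047637
  Alerts: 0.15 × 0.31 × 0.048 = 0.002232
  Newsletters: 0.06 × 0.016 × 0.295 = 0.0002832
Normalizing constant = 0.0090929.
P(Alerts | evidence) = 0.002232 / 0.0090929 ≈ 0.2455.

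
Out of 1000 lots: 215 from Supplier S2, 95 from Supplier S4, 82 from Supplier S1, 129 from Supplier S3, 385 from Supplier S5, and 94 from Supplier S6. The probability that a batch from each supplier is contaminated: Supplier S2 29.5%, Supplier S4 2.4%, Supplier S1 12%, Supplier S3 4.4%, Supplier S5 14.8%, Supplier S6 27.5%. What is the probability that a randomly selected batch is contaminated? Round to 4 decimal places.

0.1641

Unnormalized posteriors (prior × likelihood):
  Supplier S2: 0.215 × 0.295 = 0.063425
  Supplier S4: 0.095 × 0.024 = 0.00228
  Supplier S1: 0.082 × 0.12 = 0.00984
  Supplier S3: 0.129 × 0.044 = 0.005676
  Supplier S5: 0.385 × 0.148 = 0.05698
  Supplier S6: 0.094 × 0.275 = 0.02585
P(contaminated) = 0.063425 + 0.00228 + 0.00984 + 0.005676 + 0.05698 + 0.02585 = 0.164051 → 0.1641.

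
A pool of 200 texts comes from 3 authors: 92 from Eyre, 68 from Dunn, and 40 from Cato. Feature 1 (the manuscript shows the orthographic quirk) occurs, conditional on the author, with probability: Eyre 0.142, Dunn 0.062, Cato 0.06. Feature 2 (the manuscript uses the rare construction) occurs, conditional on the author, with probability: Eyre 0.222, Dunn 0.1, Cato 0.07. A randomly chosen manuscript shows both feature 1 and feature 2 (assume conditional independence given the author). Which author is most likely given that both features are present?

Eyre

Prior × likelihood for each hypothesis:
  Eyre: 0.46 × 0.142 × 0.222 = 0.01450104
  Dunn: 0.34 × 0.062 × 0.1 = 0.002108
  Cato: 0.2 × 0.06 × 0.07 = 0.00084
Normalizing constant = 0.01744904.
Largest term belongs to Eyre, so Eyre is most probable.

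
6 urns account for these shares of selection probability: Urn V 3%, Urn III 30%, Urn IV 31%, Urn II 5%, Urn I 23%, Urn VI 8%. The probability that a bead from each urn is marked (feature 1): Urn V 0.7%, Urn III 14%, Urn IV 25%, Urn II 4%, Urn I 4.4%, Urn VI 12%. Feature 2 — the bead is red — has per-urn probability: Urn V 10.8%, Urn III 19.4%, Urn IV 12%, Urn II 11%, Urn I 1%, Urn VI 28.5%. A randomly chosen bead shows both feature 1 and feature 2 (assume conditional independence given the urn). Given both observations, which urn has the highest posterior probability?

Compute prior × likelihood for every hypothesis:
  Urn V: 0.03 × 0.007 × 0.108 = 0.00002268
  Urn III: 0.3 × 0.14 × 0.194 = 0.008148
  Urn IV: 0.31 × 0.25 × 0.12 = 0.0093
  Urn II: 0.05 × 0.04 × 0.11 = 0.00022
  Urn I: 0.23 × 0.044 × 0.01 = 0.0001012
  Urn VI: 0.08 × 0.12 × 0.285 = 0.002736
Sum = 0.02052788.
Largest term belongs to Urn IV, so Urn IV is most probable.

Urn IV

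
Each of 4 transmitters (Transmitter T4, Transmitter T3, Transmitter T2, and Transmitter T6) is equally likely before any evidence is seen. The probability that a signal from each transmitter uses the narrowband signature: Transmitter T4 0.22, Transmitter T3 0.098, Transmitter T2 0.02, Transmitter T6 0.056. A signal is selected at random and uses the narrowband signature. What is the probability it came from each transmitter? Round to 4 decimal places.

With a uniform prior (1/4 each), posterior ∝ likelihood:
  Transmitter T4: 0.22
  Transmitter T3: 0.098
  Transmitter T2: 0.02
  Transmitter T6: 0.056
Sum = 0.394.
P(Transmitter T4 | narrowband) = 0.22/0.394 ≈ 0.5584
P(Transmitter T3 | narrowband) = 0.098/0.394 ≈ 0.2487
P(Transmitter T2 | narrowband) = 0.02/0.394 ≈ 0.0508
P(Transmitter T6 | narrowband) = 0.056/0.394 ≈ 0.1421

Transmitter T4 0.5584, Transmitter T3 0.2487, Transmitter T2 0.0508, Transmitter T6 0.1421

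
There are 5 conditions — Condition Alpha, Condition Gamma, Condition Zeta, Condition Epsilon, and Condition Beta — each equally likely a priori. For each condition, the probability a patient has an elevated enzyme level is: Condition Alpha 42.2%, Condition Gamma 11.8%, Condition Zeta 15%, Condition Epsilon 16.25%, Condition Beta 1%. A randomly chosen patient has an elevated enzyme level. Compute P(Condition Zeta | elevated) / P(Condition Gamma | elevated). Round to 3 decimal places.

1.271

With a uniform prior (1/5 each), posterior ∝ likelihood:
  Condition Alpha: 0.422
  Condition Gamma: 0.118
  Condition Zeta: 0.15
  Condition Epsilon: 0.1625
  Condition Beta: 0.01
Sum = 0.8625.
The ratio is 0.15 / 0.118 (the normalizer cancels) = 1.271.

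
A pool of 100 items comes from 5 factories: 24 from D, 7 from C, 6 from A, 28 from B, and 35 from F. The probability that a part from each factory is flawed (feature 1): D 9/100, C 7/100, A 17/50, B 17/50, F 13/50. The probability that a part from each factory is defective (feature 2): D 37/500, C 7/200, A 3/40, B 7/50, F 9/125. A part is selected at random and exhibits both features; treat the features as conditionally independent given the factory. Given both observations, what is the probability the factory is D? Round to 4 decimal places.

0.0690

By Bayes' rule, posterior ∝ prior × likelihood:
  D: 0.24 × 0.09 × 0.074 = 0.0015984
  C: 0.07 × 0.07 × 0.035 = 0.0001715
  A: 0.06 × 0.34 × 0.075 = 0.00153
  B: 0.28 × 0.34 × 0.14 = 0.013328
  F: 0.35 × 0.26 × 0.072 = 0.006552
Normalizing constant = 0.0231799.
P(D | evidence) = 0.0015984 / 0.0231799 ≈ 0.0690.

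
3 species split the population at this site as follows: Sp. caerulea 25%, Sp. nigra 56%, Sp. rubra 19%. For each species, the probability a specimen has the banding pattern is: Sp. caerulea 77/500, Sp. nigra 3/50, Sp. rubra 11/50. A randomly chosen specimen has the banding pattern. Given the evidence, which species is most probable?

Sp. rubra

Prior × likelihood for each hypothesis:
  Sp. caerulea: 0.25 × 0.154 = 0.0385
  Sp. nigra: 0.56 × 0.06 = 0.0336
  Sp. rubra: 0.19 × 0.22 = 0.0418
Normalizing constant = 0.1139.
Largest term belongs to Sp. rubra, so Sp. rubra is most probable.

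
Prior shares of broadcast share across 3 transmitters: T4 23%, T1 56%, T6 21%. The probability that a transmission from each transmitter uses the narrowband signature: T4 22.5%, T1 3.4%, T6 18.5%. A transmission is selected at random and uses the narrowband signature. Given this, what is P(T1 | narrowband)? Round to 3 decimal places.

0.174

Compute prior × likelihood for every hypothesis:
  T4: 0.23 × 0.225 = 0.05175
  T1: 0.56 × 0.034 = 0.01904
  T6: 0.21 × 0.185 = 0.03885
Total = 0.10964.
P(T1 | evidence) = 0.01904 / 0.10964 ≈ 0.174.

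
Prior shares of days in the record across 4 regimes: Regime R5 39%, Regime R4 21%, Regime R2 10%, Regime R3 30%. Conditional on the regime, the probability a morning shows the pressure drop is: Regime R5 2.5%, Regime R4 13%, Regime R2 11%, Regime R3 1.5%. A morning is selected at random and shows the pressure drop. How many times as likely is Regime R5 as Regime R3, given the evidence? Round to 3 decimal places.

2.167

By Bayes' rule, posterior ∝ prior × likelihood:
  Regime R5: 0.39 × 0.025 = 0.00975
  Regime R4: 0.21 × 0.13 = 0.0273
  Regime R2: 0.1 × 0.11 = 0.011
  Regime R3: 0.3 × 0.015 = 0.0045
Normalizing constant = 0.05255.
The ratio is 0.00975 / 0.0045 (the normalizer cancels) = 2.167.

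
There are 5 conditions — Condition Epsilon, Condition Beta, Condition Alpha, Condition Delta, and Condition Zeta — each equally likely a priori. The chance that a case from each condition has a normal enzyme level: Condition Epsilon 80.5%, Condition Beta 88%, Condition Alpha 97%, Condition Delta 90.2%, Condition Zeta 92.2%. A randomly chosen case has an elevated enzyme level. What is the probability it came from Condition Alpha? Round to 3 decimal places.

0.058

Taking complements, P(elevated | each) = Condition Epsilon 0.195, Condition Beta 0.12, Condition Alpha 0.03, Condition Delta 0.098, Condition Zeta 0.078.
Since the prior is uniform, the posterior is proportional to the likelihood:
  Condition Epsilon: 0.195
  Condition Beta: 0.12
  Condition Alpha: 0.03
  Condition Delta: 0.098
  Condition Zeta: 0.078
Sum = 0.521.
P(Condition Alpha | evidence) = 0.03 / 0.521 ≈ 0.058.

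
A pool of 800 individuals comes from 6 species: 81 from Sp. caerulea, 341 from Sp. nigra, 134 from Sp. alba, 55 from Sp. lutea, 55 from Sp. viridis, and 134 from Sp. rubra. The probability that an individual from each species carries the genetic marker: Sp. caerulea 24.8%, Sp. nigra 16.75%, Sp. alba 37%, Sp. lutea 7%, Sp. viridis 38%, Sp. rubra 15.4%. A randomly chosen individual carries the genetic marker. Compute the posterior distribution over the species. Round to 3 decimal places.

Sp. caerulea 0.117, Sp. nigra 0.332, Sp. alba 0.288, Sp. lutea 0.022, Sp. viridis 0.121, Sp. rubra 0.120

Unnormalized posteriors (prior × likelihood):
  Sp. caerulea: 0.10125 × 0.248 = 0.02511
  Sp. nigra: 0.42625 × 0.1675 = 0.071396875
  Sp. alba: 0.1675 × 0.37 = 0.061975
  Sp. lutea: 0.06875 × 0.07 = 0.0048125
  Sp. viridis: 0.06875 × 0.38 = 0.026125
  Sp. rubra: 0.1675 × 0.154 = 0.025795
Total = 0.215214375.
P(Sp. caerulea | marker) = 0.02511/0.215214375 ≈ 0.117
P(Sp. nigra | marker) = 0.071396875/0.215214375 ≈ 0.332
P(Sp. alba | marker) = 0.061975/0.215214375 ≈ 0.288
P(Sp. lutea | marker) = 0.0048125/0.215214375 ≈ 0.022
P(Sp. viridis | marker) = 0.026125/0.215214375 ≈ 0.121
P(Sp. rubra | marker) = 0.025795/0.215214375 ≈ 0.120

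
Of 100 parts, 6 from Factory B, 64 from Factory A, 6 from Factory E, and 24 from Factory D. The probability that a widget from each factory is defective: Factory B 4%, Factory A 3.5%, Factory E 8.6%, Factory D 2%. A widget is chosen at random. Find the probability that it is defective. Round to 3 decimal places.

0.035

By Bayes' rule, posterior ∝ prior × likelihood:
  Factory B: 0.06 × 0.04 = 0.0024
  Factory A: 0.64 × 0.035 = 0.0224
  Factory E: 0.06 × 0.086 = 0.00516
  Factory D: 0.24 × 0.02 = 0.0048
P(defective) = 0.0024 + 0.0224 + 0.00516 + 0.0048 = 0.03476 → 0.035.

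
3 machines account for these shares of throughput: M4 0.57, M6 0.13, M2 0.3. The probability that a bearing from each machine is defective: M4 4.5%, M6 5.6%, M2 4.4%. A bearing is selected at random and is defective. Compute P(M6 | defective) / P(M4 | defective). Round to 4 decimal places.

0.2838

Compute prior × likelihood for every hypothesis:
  M4: 0.57 × 0.045 = 0.02565
  M6: 0.13 × 0.056 = 0.00728
  M2: 0.3 × 0.044 = 0.0132
Normalizing constant = 0.04613.
The ratio is 0.00728 / 0.02565 (the normalizer cancels) = 0.2838.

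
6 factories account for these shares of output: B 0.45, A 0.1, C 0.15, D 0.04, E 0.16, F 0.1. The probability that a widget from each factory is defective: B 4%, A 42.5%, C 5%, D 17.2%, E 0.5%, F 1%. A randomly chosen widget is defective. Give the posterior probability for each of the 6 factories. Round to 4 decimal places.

Prior × likelihood for each hypothesis:
  B: 0.45 × 0.04 = 0.018
  A: 0.1 × 0.425 = 0.0425
  C: 0.15 × 0.05 = 0.0075
  D: 0.04 × 0.172 = 0.00688
  E: 0.16 × 0.005 = 0.0008
  F: 0.1 × 0.01 = 0.001
Sum = 0.07668.
P(B | defective) = 0.018/0.07668 ≈ 0.2347
P(A | defective) = 0.0425/0.07668 ≈ 0.5543
P(C | defective) = 0.0075/0.07668 ≈ 0.0978
P(D | defective) = 0.00688/0.07668 ≈ 0.0897
P(E | defective) = 0.0008/0.07668 ≈ 0.0104
P(F | defective) = 0.001/0.07668 ≈ 0.0130
(Check: 0.2347+0.5543+0.0978+0.0897+0.0104+0.0130 = 0.9999.)

B 0.2347, A 0.5543, C 0.0978, D 0.0897, E 0.0104, F 0.0130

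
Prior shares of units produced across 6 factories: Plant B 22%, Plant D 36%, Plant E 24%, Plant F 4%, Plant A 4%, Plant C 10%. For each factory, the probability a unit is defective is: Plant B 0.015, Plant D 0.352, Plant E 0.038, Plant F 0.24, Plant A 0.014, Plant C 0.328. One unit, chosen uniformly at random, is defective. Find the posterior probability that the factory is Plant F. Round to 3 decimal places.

Prior × likelihood for each hypothesis:
  Plant B: 0.22 × 0.015 = 0.0033
  Plant D: 0.36 × 0.352 = 0.12672
  Plant E: 0.24 × 0.038 = 0.00912
  Plant F: 0.04 × 0.24 = 0.0096
  Plant A: 0.04 × 0.014 = 0.00056
  Plant C: 0.1 × 0.328 = 0.0328
Sum = 0.1821.
P(Plant F | evidence) = 0.0096 / 0.1821 ≈ 0.053.

0.053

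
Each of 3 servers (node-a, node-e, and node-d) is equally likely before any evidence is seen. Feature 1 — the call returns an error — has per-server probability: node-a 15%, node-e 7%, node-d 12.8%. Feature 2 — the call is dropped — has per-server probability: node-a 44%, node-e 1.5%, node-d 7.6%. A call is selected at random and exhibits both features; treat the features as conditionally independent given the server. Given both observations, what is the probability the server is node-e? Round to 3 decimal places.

0.014

Since the prior is uniform, the posterior is proportional to the likelihood:
  node-a: 0.15 × 0.44 = 0.066
  node-e: 0.07 × 0.015 = 0.00105
  node-d: 0.128 × 0.076 = 0.009728
Normalizing constant = 0.076778.
P(node-e | evidence) = 0.00105 / 0.076778 ≈ 0.014.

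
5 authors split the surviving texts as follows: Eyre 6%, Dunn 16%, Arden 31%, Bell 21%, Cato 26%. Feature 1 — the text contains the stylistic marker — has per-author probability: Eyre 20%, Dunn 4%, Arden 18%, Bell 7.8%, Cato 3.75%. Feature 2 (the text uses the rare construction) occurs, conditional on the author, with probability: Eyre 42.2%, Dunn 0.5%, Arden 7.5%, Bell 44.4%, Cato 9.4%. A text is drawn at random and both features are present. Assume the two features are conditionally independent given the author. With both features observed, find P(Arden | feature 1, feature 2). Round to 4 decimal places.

Compute prior × likelihood for every hypothesis:
  Eyre: 0.06 × 0.2 × 0.422 = 0.005064
  Dunn: 0.16 × 0.04 × 0.005 = 0.000032
  Arden: 0.31 × 0.18 × 0.075 = 0.004185
  Bell: 0.21 × 0.078 × 0.444 = 0.00727272
  Cato: 0.26 × 0.0375 × 0.094 = 0.0009165
Sum = 0.01747022.
P(Arden | evidence) = 0.004185 / 0.01747022 ≈ 0.2396.

0.2396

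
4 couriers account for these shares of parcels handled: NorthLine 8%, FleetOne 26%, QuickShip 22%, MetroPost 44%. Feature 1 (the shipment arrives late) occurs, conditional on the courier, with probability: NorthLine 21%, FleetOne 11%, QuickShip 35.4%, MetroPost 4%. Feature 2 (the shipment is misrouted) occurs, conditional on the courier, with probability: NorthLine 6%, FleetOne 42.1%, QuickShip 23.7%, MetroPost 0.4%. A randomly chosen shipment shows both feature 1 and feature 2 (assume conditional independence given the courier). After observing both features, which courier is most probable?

Prior × likelihood for each hypothesis:
  NorthLine: 0.08 × 0.21 × 0.06 = 0.001008
  FleetOne: 0.26 × 0.11 × 0.421 = 0.0120406
  QuickShip: 0.22 × 0.354 × 0.237 = 0.01845756
  MetroPost: 0.44 × 0.04 × 0.004 = 0.0000704
Total = 0.03157656.
Largest term belongs to QuickShip, so QuickShip is most probable.

QuickShip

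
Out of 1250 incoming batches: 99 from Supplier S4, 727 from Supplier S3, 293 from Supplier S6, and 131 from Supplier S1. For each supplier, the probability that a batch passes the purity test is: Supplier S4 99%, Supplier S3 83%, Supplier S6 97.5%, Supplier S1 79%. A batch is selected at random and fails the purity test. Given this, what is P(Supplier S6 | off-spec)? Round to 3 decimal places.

0.046

Taking complements, P(off-spec | each) = Supplier S4 0.01, Supplier S3 0.17, Supplier S6 0.025, Supplier S1 0.21.
Unnormalized posteriors (prior × likelihood):
  Supplier S4: 0.0792 × 0.01 = 0.000792
  Supplier S3: 0.5816 × 0.17 = 0.098872
  Supplier S6: 0.2344 × 0.025 = 0.00586
  Supplier S1: 0.1048 × 0.21 = 0.022008
Sum = 0.127532.
P(Supplier S6 | evidence) = 0.00586 / 0.127532 ≈ 0.046.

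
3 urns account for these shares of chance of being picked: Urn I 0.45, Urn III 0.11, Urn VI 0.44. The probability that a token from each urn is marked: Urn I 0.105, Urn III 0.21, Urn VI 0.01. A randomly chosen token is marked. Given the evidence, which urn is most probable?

Prior × likelihood for each hypothesis:
  Urn I: 0.45 × 0.105 = 0.04725
  Urn III: 0.11 × 0.21 = 0.0231
  Urn VI: 0.44 × 0.01 = 0.0044
Normalizing constant = 0.07475.
Largest term belongs to Urn I, so Urn I is most probable.

Urn I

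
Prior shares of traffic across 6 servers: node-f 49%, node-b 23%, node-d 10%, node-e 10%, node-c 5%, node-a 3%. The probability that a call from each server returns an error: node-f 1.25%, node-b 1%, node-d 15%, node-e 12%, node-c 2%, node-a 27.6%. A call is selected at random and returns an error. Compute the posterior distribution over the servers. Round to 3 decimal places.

node-f 0.137, node-b 0.051, node-d 0.336, node-e 0.268, node-c 0.022, node-a 0.185

Unnormalized posteriors (prior × likelihood):
  node-f: 0.49 × 0.0125 = 0.006125
  node-b: 0.23 × 0.01 = 0.0023
  node-d: 0.1 × 0.15 = 0.015
  node-e: 0.1 × 0.12 = 0.012
  node-c: 0.05 × 0.02 = 0.001
  node-a: 0.03 × 0.276 = 0.00828
Total = 0.044705.
P(node-f | error) = 0.006125/0.044705 ≈ 0.137
P(node-b | error) = 0.0023/0.044705 ≈ 0.051
P(node-d | error) = 0.015/0.044705 ≈ 0.336
P(node-e | error) = 0.012/0.044705 ≈ 0.268
P(node-c | error) = 0.001/0.044705 ≈ 0.022
P(node-a | error) = 0.00828/0.044705 ≈ 0.185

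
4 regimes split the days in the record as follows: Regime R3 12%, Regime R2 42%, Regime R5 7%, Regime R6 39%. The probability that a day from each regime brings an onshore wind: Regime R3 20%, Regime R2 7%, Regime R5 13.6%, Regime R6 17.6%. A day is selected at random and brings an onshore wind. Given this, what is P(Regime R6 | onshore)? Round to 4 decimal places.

0.5217

By Bayes' rule, posterior ∝ prior × likelihood:
  Regime R3: 0.12 × 0.2 = 0.024
  Regime R2: 0.42 × 0.07 = 0.0294
  Regime R5: 0.07 × 0.136 = 0.00952
  Regime R6: 0.39 × 0.176 = 0.06864
Normalizing constant = 0.13156.
P(Regime R6 | evidence) = 0.06864 / 0.13156 ≈ 0.5217.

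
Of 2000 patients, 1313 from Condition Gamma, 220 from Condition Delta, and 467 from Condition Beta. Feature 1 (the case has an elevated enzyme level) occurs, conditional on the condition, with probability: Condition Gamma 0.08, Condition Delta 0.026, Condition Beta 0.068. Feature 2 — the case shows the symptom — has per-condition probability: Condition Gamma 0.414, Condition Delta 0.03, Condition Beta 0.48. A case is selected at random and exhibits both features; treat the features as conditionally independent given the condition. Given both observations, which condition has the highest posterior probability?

By Bayes' rule, posterior ∝ prior × likelihood:
  Condition Gamma: 0.6565 × 0.08 × 0.414 = 0.02174328
  Condition Delta: 0.11 × 0.026 × 0.03 = 0.0000858
  Condition Beta: 0.2335 × 0.068 × 0.48 = 0.00762144
Total = 0.02945052.
Largest term belongs to Condition Gamma, so Condition Gamma is most probable.

Condition Gamma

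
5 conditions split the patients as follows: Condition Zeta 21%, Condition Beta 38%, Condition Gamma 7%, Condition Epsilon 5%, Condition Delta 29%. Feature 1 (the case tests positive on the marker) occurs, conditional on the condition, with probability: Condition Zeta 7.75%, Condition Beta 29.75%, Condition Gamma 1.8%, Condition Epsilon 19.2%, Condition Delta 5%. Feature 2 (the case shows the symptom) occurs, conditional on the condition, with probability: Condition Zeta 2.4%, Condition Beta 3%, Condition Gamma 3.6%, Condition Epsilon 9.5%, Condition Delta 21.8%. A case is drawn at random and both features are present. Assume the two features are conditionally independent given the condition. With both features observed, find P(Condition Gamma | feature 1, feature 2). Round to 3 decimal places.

By Bayes' rule, posterior ∝ prior × likelihood:
  Condition Zeta: 0.21 × 0.0775 × 0.024 = 0.0003906
  Condition Beta: 0.38 × 0.2975 × 0.03 = 0.0033915
  Condition Gamma: 0.07 × 0.018 × 0.036 = 0.00004536
  Condition Epsilon: 0.05 × 0.192 × 0.095 = 0.000912
  Condition Delta: 0.29 × 0.05 × 0.218 = 0.003161
Sum = 0.00790046.
P(Condition Gamma | evidence) = 0.00004536 / 0.00790046 ≈ 0.006.

0.006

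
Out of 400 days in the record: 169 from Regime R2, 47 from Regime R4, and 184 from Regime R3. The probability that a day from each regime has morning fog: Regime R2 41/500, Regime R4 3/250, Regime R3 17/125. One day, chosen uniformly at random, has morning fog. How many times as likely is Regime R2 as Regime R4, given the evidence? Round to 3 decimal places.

24.571

Compute prior × likelihood for every hypothesis:
  Regime R2: 0.4225 × 0.082 = 0.034645
  Regime R4: 0.1175 × 0.012 = 0.00141
  Regime R3: 0.46 × 0.136 = 0.06256
Total = 0.098615.
The ratio is 0.034645 / 0.00141 (the normalizer cancels) = 24.571.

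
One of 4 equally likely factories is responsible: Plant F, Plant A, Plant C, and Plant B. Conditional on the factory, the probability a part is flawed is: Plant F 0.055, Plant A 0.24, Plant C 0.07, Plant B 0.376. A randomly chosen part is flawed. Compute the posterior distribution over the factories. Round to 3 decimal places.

Plant F 0.074, Plant A 0.324, Plant C 0.094, Plant B 0.507

Since the prior is uniform, the posterior is proportional to the likelihood:
  Plant F: 0.055
  Plant A: 0.24
  Plant C: 0.07
  Plant B: 0.376
Total = 0.741.
P(Plant F | flawed) = 0.055/0.741 ≈ 0.074
P(Plant A | flawed) = 0.24/0.741 ≈ 0.324
P(Plant C | flawed) = 0.07/0.741 ≈ 0.094
P(Plant B | flawed) = 0.376/0.741 ≈ 0.507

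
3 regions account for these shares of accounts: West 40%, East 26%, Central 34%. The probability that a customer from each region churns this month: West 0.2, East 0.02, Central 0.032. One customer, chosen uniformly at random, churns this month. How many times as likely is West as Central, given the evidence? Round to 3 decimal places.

7.353

Compute prior × likelihood for every hypothesis:
  West: 0.4 × 0.2 = 0.08
  East: 0.26 × 0.02 = 0.0052
  Central: 0.34 × 0.032 = 0.01088
Total = 0.09608.
The ratio is 0.08 / 0.01088 (the normalizer cancels) = 7.353.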